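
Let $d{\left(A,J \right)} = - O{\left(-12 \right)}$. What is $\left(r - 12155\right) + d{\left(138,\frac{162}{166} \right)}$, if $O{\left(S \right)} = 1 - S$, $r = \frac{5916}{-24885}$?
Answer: $- \frac{100935532}{8295} \approx -12168.0$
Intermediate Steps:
$r = - \frac{1972}{8295}$ ($r = 5916 \left(- \frac{1}{24885}\right) = - \frac{1972}{8295} \approx -0.23773$)
$d{\left(A,J \right)} = -13$ ($d{\left(A,J \right)} = - (1 - -12) = - (1 + 12) = \left(-1\right) 13 = -13$)
$\left(r - 12155\right) + d{\left(138,\frac{162}{166} \right)} = \left(- \frac{1972}{8295} - 12155\right) - 13 = - \frac{100827697}{8295} - 13 = - \frac{100935532}{8295}$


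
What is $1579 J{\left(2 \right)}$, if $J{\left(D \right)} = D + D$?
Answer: $6316$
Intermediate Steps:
$J{\left(D \right)} = 2 D$
$1579 J{\left(2 \right)} = 1579 \cdot 2 \cdot 2 = 1579 \cdot 4 = 6316$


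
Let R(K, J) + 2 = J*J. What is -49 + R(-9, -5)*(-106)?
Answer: -2487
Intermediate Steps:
R(K, J) = -2 + J² (R(K, J) = -2 + J*J = -2 + J²)
-49 + R(-9, -5)*(-106) = -49 + (-2 + (-5)²)*(-106) = -49 + (-2 + 25)*(-106) = -49 + 23*(-106) = -49 - 2438 = -2487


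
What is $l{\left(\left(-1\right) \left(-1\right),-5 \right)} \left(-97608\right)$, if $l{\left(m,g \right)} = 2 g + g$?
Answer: $1464120$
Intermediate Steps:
$l{\left(m,g \right)} = 3 g$
$l{\left(\left(-1\right) \left(-1\right),-5 \right)} \left(-97608\right) = 3 \left(-5\right) \left(-97608\right) = \left(-15\right) \left(-97608\right) = 1464120$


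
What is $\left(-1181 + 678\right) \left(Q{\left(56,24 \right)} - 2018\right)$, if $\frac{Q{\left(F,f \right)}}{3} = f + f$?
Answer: $942622$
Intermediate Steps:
$Q{\left(F,f \right)} = 6 f$ ($Q{\left(F,f \right)} = 3 \left(f + f\right) = 3 \cdot 2 f = 6 f$)
$\left(-1181 + 678\right) \left(Q{\left(56,24 \right)} - 2018\right) = \left(-1181 + 678\right) \left(6 \cdot 24 - 2018\right) = - 503 \left(144 - 2018\right) = \left(-503\right) \left(-1874\right) = 942622$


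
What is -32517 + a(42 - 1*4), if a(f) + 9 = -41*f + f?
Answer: -34046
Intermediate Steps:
a(f) = -9 - 40*f (a(f) = -9 + (-41*f + f) = -9 - 40*f)
-32517 + a(42 - 1*4) = -32517 + (-9 - 40*(42 - 1*4)) = -32517 + (-9 - 40*(42 - 4)) = -32517 + (-9 - 40*38) = -32517 + (-9 - 1520) = -32517 - 1529 = -34046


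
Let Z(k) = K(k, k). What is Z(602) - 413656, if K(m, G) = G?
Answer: -413054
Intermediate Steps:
Z(k) = k
Z(602) - 413656 = 602 - 413656 = -413054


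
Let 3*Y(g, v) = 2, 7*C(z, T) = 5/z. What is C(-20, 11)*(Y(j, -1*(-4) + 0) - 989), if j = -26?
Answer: 2965/84 ≈ 35.298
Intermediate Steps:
C(z, T) = 5/(7*z) (C(z, T) = (5/z)/7 = 5/(7*z))
Y(g, v) = ⅔ (Y(g, v) = (⅓)*2 = ⅔)
C(-20, 11)*(Y(j, -1*(-4) + 0) - 989) = ((5/7)/(-20))*(⅔ - 989) = ((5/7)*(-1/20))*(-2965/3) = -1/28*(-2965/3) = 2965/84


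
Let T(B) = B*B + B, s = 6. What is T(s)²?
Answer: 1764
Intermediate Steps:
T(B) = B + B² (T(B) = B² + B = B + B²)
T(s)² = (6*(1 + 6))² = (6*7)² = 42² = 1764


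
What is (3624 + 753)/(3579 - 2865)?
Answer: 1459/238 ≈ 6.1302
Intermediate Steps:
(3624 + 753)/(3579 - 2865) = 4377/714 = 4377*(1/714) = 1459/238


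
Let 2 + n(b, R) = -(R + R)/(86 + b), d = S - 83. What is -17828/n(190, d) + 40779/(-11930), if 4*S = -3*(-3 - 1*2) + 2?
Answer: 39123874483/3137590 ≈ 12469.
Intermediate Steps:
S = 17/4 (S = (-3*(-3 - 1*2) + 2)/4 = (-3*(-3 - 2) + 2)/4 = (-3*(-5) + 2)/4 = (15 + 2)/4 = (¼)*17 = 17/4 ≈ 4.2500)
d = -315/4 (d = 17/4 - 83 = -315/4 ≈ -78.750)
n(b, R) = -2 - 2*R/(86 + b) (n(b, R) = -2 - (R + R)/(86 + b) = -2 - 2*R/(86 + b))
-17828/n(190, d) + 40779/(-11930) = -17828*(86 + 190)/(2*(-86 - 1*(-315/4) - 1*190)) + 40779/(-11930) = -17828*138/(-86 + 315/4 - 190) + 40779*(-1/11930) = -17828/(2*(1/276)*(-789/4)) - 40779/11930 = -17828/(-263/184) - 40779/11930 = -17828*(-184/263) - 40779/11930 = 3280352/263 - 40779/11930 = 39123874483/3137590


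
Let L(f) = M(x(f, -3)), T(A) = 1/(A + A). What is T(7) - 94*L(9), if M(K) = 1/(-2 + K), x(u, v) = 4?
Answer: -657/14 ≈ -46.929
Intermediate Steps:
T(A) = 1/(2*A)
L(f) = ½ (L(f) = 1/(-2 + 4) = 1/2 = ½)
T(7) - 94*L(9) = (½)/7 - 94*½ = (½)*(⅐) - 47 = 1/14 - 47 = -657/14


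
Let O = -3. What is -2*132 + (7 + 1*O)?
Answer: -260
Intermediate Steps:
-2*132 + (7 + 1*O) = -2*132 + (7 + 1*(-3)) = -264 + (7 - 3) = -264 + 4 = -260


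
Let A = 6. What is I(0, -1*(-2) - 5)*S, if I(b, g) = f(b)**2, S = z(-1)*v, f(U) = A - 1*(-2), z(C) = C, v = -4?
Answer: 256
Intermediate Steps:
f(U) = 8 (f(U) = 6 - 1*(-2) = 6 + 2 = 8)
S = 4 (S = -1*(-4) = 4)
I(b, g) = 64 (I(b, g) = 8**2 = 64)
I(0, -1*(-2) - 5)*S = 64*4 = 256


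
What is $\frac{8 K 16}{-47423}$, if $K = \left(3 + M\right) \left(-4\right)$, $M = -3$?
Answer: $0$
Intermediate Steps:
$K = 0$ ($K = \left(3 - 3\right) \left(-4\right) = 0 \left(-4\right) = 0$)
$\frac{8 K 16}{-47423} = \frac{8 \cdot 0 \cdot 16}{-47423} = 0 \cdot 16 \left(- \frac{1}{47423}\right) = 0 \left(- \frac{1}{47423}\right) = 0$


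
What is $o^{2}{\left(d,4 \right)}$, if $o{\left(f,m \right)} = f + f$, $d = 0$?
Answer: $0$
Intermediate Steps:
$o{\left(f,m \right)} = 2 f$
$o^{2}{\left(d,4 \right)} = \left(2 \cdot 0\right)^{2} = 0^{2} = 0$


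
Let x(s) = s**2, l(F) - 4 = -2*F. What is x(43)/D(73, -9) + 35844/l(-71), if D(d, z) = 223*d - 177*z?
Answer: 320436961/1304656 ≈ 245.61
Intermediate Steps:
l(F) = 4 - 2*F
D(d, z) = -177*z + 223*d
x(43)/D(73, -9) + 35844/l(-71) = 43**2/(-177*(-9) + 223*73) + 35844/(4 - 2*(-71)) = 1849/(1593 + 16279) + 35844/(4 + 142) = 1849/17872 + 35844/146 = 1849*(1/17872) + 35844*(1/146) = 1849/17872 + 17922/73 = 320436961/1304656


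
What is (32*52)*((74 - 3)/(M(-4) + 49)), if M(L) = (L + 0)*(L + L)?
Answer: 118144/81 ≈ 1458.6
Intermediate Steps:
M(L) = 2*L**2 (M(L) = L*(2*L) = 2*L**2)
(32*52)*((74 - 3)/(M(-4) + 49)) = (32*52)*((74 - 3)/(2*(-4)**2 + 49)) = 1664*(71/(2*16 + 49)) = 1664*(71/(32 + 49)) = 1664*(71/81) = 118144/81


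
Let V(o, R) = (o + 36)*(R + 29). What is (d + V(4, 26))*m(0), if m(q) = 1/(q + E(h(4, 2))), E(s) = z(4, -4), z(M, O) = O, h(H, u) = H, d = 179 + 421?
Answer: -700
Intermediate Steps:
d = 600
E(s) = -4
V(o, R) = (29 + R)*(36 + o) (V(o, R) = (36 + o)*(29 + R) = (29 + R)*(36 + o))
m(q) = 1/(-4 + q) (m(q) = 1/(q - 4) = 1/(-4 + q))
(d + V(4, 26))*m(0) = (600 + (1044 + 29*4 + 36*26 + 26*4))/(-4 + 0) = (600 + (1044 + 116 + 936 + 104))/(-4) = (600 + 2200)*(-¼) = 2800*(-¼) = -700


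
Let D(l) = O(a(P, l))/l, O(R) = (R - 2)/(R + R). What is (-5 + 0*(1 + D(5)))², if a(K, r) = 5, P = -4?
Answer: 25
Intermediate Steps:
O(R) = (-2 + R)/(2*R) (O(R) = (-2 + R)/((2*R)) = (-2 + R)*(1/(2*R)) = (-2 + R)/(2*R))
D(l) = 3/(10*l) (D(l) = ((½)*(-2 + 5)/5)/l = ((½)*(⅕)*3)/l = 3/(10*l))
(-5 + 0*(1 + D(5)))² = (-5 + 0*(1 + (3/10)/5))² = (-5 + 0*(1 + (3/10)*(⅕)))² = (-5 + 0*(1 + 3/50))² = (-5 + 0*(53/50))² = (-5 + 0)² = (-5)² = 25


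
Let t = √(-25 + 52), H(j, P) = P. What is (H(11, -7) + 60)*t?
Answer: 159*√3 ≈ 275.40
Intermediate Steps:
t = 3*√3 (t = √27 = 3*√3 ≈ 5.1962)
(H(11, -7) + 60)*t = (-7 + 60)*(3*√3) = 53*(3*√3) = 159*√3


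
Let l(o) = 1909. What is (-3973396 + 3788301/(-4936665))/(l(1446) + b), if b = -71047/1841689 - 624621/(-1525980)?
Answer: -1225034200023405831941356/588676289593047187193 ≈ -2081.0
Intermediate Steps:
b = 347313774603/936793526740 (b = -71047*1/1841689 - 624621*(-1/1525980) = -71047/1841689 + 208207/508660 = 347313774603/936793526740 ≈ 0.37075)
(-3973396 + 3788301/(-4936665))/(l(1446) + b) = (-3973396 + 3788301/(-4936665))/(1909 + 347313774603/936793526740) = (-3973396 + 3788301*(-1/4936665))/(1788686156321263/936793526740) = (-3973396 - 1262767/1645555)*(936793526740/1788686156321263) = -6538442917547/1645555*936793526740/1788686156321263 = -1225034200023405831941356/588676289593047187193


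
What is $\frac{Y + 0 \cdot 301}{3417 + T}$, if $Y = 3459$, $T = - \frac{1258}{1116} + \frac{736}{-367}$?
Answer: $\frac{708354774}{699112231} \approx 1.0132$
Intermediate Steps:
$T = - \frac{641531}{204786}$ ($T = \left(-1258\right) \frac{1}{1116} + 736 \left(- \frac{1}{367}\right) = - \frac{629}{558} - \frac{736}{367} = - \frac{641531}{204786} \approx -3.1327$)
$\frac{Y + 0 \cdot 301}{3417 + T} = \frac{3459 + 0 \cdot 301}{3417 - \frac{641531}{204786}} = \frac{3459 + 0}{\frac{699112231}{204786}} = 3459 \cdot \frac{204786}{699112231} = \frac{708354774}{699112231}$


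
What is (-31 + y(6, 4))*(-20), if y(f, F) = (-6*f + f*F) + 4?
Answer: 780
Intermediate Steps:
y(f, F) = 4 - 6*f + F*f (y(f, F) = (-6*f + F*f) + 4 = 4 - 6*f + F*f)
(-31 + y(6, 4))*(-20) = (-31 + (4 - 6*6 + 4*6))*(-20) = (-31 + (4 - 36 + 24))*(-20) = (-31 - 8)*(-20) = -39*(-20) = 780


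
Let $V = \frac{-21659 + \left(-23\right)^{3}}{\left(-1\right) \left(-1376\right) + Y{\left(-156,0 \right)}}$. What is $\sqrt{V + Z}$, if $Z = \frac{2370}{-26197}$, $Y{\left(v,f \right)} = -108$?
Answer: $\frac{i \sqrt{7383858326180018}}{16608898} \approx 5.1737 i$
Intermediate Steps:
$V = - \frac{16913}{634}$ ($V = \frac{-21659 + \left(-23\right)^{3}}{\left(-1\right) \left(-1376\right) - 108} = \frac{-21659 - 12167}{1376 - 108} = - \frac{33826}{1268} = \left(-33826\right) \frac{1}{1268} = - \frac{16913}{634} \approx -26.677$)
$Z = - \frac{2370}{26197}$ ($Z = 2370 \left(- \frac{1}{26197}\right) = - \frac{2370}{26197} \approx -0.090468$)
$\sqrt{V + Z} = \sqrt{- \frac{16913}{634} - \frac{2370}{26197}} = \sqrt{- \frac{444572441}{16608898}} = \frac{i \sqrt{7383858326180018}}{16608898}$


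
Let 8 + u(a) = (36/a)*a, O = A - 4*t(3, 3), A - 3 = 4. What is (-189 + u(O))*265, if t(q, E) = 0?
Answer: -42665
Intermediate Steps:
A = 7 (A = 3 + 4 = 7)
O = 7 (O = 7 - 4*0 = 7 + 0 = 7)
u(a) = 28 (u(a) = -8 + (36/a)*a = -8 + 36 = 28)
(-189 + u(O))*265 = (-189 + 28)*265 = -161*265 = -42665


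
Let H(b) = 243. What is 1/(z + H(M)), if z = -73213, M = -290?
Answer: -1/72970 ≈ -1.3704e-5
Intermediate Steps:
1/(z + H(M)) = 1/(-73213 + 243) = 1/(-72970) = -1/72970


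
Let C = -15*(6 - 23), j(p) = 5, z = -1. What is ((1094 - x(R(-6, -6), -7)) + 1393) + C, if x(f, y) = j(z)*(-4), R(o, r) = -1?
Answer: 2762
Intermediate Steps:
x(f, y) = -20 (x(f, y) = 5*(-4) = -20)
C = 255 (C = -15*(-17) = 255)
((1094 - x(R(-6, -6), -7)) + 1393) + C = ((1094 - 1*(-20)) + 1393) + 255 = ((1094 + 20) + 1393) + 255 = (1114 + 1393) + 255 = 2507 + 255 = 2762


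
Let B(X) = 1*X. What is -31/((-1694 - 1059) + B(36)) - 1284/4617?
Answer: -58693/220077 ≈ -0.26669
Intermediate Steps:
B(X) = X
-31/((-1694 - 1059) + B(36)) - 1284/4617 = -31/((-1694 - 1059) + 36) - 1284/4617 = -31/(-2753 + 36) - 1284*1/4617 = -31/(-2717) - 428/1539 = -31*(-1/2717) - 428/1539 = 31/2717 - 428/1539 = -58693/220077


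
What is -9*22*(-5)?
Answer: 990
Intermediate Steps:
-9*22*(-5) = -198*(-5) = 990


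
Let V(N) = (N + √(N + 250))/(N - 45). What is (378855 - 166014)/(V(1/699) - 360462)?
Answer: -37952164348569651843/64274801690499984026 + 3347350407*√122150949/64274801690499984026 ≈ -0.59047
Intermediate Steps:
V(N) = (N + √(250 + N))/(-45 + N)
(378855 - 166014)/(V(1/699) - 360462) = (378855 - 166014)/((1/699 + √(250 + 1/699))/(-45 + 1/699) - 360462) = 212841/((1/699 + √(250 + 1/699))/(-45 + 1/699) - 360462) = 212841/((1/699 + √(174751/699))/(-31454/699) - 360462) = 212841/(-699*(1/699 + √122150949/699)/31454 - 360462) = 212841/((-1/31454 - √122150949/31454) - 360462) = 212841/(-11337971749/31454 - √122150949/31454)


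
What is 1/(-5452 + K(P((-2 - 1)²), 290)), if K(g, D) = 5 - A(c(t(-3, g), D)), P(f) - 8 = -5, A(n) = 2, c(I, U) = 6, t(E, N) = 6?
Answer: -1/5449 ≈ -0.00018352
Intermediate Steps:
P(f) = 3 (P(f) = 8 - 5 = 3)
K(g, D) = 3 (K(g, D) = 5 - 1*2 = 5 - 2 = 3)
1/(-5452 + K(P((-2 - 1)²), 290)) = 1/(-5452 + 3) = 1/(-5449) = -1/5449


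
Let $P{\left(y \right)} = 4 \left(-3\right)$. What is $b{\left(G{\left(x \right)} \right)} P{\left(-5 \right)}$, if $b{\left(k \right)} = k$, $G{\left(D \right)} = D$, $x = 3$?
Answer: $-36$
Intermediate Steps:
$P{\left(y \right)} = -12$
$b{\left(G{\left(x \right)} \right)} P{\left(-5 \right)} = 3 \left(-12\right) = -36$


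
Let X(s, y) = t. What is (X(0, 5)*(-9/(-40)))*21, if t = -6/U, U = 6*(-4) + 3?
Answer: 27/20 ≈ 1.3500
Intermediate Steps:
U = -21 (U = -24 + 3 = -21)
t = 2/7 (t = -6/(-21) = -6*(-1/21) = 2/7 ≈ 0.28571)
X(s, y) = 2/7
(X(0, 5)*(-9/(-40)))*21 = (2*(-9/(-40))/7)*21 = (2*(-9*(-1/40))/7)*21 = ((2/7)*(9/40))*21 = (9/140)*21 = 27/20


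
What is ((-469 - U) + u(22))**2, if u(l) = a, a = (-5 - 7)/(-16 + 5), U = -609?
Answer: 2408704/121 ≈ 19907.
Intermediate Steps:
a = 12/11 (a = -12/(-11) = -12*(-1/11) = 12/11 ≈ 1.0909)
u(l) = 12/11
((-469 - U) + u(22))**2 = ((-469 - 1*(-609)) + 12/11)**2 = ((-469 + 609) + 12/11)**2 = (140 + 12/11)**2 = (1552/11)**2 = 2408704/121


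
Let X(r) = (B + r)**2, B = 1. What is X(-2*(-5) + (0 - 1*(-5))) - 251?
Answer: 5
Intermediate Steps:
X(r) = (1 + r)**2
X(-2*(-5) + (0 - 1*(-5))) - 251 = (1 + (-2*(-5) + (0 - 1*(-5))))**2 - 251 = (1 + (10 + (0 + 5)))**2 - 251 = (1 + (10 + 5))**2 - 251 = (1 + 15)**2 - 251 = 16**2 - 251 = 256 - 251 = 5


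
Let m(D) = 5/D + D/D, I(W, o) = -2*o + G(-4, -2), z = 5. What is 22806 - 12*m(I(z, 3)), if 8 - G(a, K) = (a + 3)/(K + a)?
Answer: 250374/11 ≈ 22761.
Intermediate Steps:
G(a, K) = 8 - (3 + a)/(K + a) (G(a, K) = 8 - (a + 3)/(K + a) = 8 - (3 + a)/(K + a))
I(W, o) = 47/6 - 2*o (I(W, o) = -2*o + (-3 + 7*(-4) + 8*(-2))/(-2 - 4) = -2*o + (-3 - 28 - 16)/(-6) = -2*o - 1/6*(-47) = -2*o + 47/6 = 47/6 - 2*o)
m(D) = 1 + 5/D (m(D) = 5/D + 1 = 1 + 5/D)
22806 - 12*m(I(z, 3)) = 22806 - 12*(5 + (47/6 - 2*3))/(47/6 - 2*3) = 22806 - 12*(5 + (47/6 - 6))/(47/6 - 6) = 22806 - 12*(5 + 11/6)/(11/6) = 22806 - 12*(6/11)*(41/6) = 22806 - 12*41/11 = 22806 - 1*492/11 = 22806 - 492/11 = 250374/11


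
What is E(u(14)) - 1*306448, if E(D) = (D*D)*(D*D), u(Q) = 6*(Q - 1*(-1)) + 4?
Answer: 77768448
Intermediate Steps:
u(Q) = 10 + 6*Q (u(Q) = 6*(Q + 1) + 4 = 6*(1 + Q) + 4 = (6 + 6*Q) + 4 = 10 + 6*Q)
E(D) = D⁴ (E(D) = D²*D² = D⁴)
E(u(14)) - 1*306448 = (10 + 6*14)⁴ - 1*306448 = (10 + 84)⁴ - 306448 = 94⁴ - 306448 = 78074896 - 306448 = 77768448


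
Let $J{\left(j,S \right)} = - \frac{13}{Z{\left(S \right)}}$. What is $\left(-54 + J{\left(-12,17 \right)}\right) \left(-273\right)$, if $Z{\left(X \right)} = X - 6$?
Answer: $\frac{165711}{11} \approx 15065.0$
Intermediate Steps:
$Z{\left(X \right)} = -6 + X$ ($Z{\left(X \right)} = X - 6 = -6 + X$)
$J{\left(j,S \right)} = - \frac{13}{-6 + S}$
$\left(-54 + J{\left(-12,17 \right)}\right) \left(-273\right) = \left(-54 - \frac{13}{-6 + 17}\right) \left(-273\right) = \left(-54 - \frac{13}{11}\right) \left(-273\right) = \left(- \frac{607}{11}\right) \left(-273\right) = \frac{165711}{11}$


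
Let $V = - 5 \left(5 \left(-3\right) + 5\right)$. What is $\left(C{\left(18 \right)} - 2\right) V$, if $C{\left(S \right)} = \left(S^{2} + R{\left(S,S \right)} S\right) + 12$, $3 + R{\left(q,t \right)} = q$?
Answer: $30200$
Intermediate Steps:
$R{\left(q,t \right)} = -3 + q$
$C{\left(S \right)} = 12 + S^{2} + S \left(-3 + S\right)$ ($C{\left(S \right)} = \left(S^{2} + \left(-3 + S\right) S\right) + 12 = \left(S^{2} + S \left(-3 + S\right)\right) + 12 = 12 + S^{2} + S \left(-3 + S\right)$)
$V = 50$ ($V = - 5 \left(-15 + 5\right) = \left(-5\right) \left(-10\right) = 50$)
$\left(C{\left(18 \right)} - 2\right) V = \left(\left(12 + 18^{2} + 18 \left(-3 + 18\right)\right) - 2\right) 50 = \left(\left(12 + 324 + 18 \cdot 15\right) - 2\right) 50 = \left(\left(12 + 324 + 270\right) - 2\right) 50 = \left(606 - 2\right) 50 = 604 \cdot 50 = 30200$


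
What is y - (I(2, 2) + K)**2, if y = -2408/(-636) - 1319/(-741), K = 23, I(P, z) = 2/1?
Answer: -8109008/13091 ≈ -619.43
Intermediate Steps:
I(P, z) = 2 (I(P, z) = 2*1 = 2)
y = 72867/13091 (y = -2408*(-1/636) - 1319*(-1/741) = 602/159 + 1319/741 = 72867/13091 ≈ 5.5662)
y - (I(2, 2) + K)**2 = 72867/13091 - (2 + 23)**2 = 72867/13091 - 1*25**2 = 72867/13091 - 1*625 = 72867/13091 - 625 = -8109008/13091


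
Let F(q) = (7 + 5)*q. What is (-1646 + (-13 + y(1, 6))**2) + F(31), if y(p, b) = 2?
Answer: -1153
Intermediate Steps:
F(q) = 12*q
(-1646 + (-13 + y(1, 6))**2) + F(31) = (-1646 + (-13 + 2)**2) + 12*31 = (-1646 + (-11)**2) + 372 = (-1646 + 121) + 372 = -1525 + 372 = -1153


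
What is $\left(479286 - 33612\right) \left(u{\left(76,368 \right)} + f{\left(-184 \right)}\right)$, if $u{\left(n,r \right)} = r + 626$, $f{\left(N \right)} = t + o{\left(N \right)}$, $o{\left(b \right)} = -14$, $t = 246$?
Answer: $546396324$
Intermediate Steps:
$f{\left(N \right)} = 232$ ($f{\left(N \right)} = 246 - 14 = 232$)
$u{\left(n,r \right)} = 626 + r$
$\left(479286 - 33612\right) \left(u{\left(76,368 \right)} + f{\left(-184 \right)}\right) = \left(479286 - 33612\right) \left(\left(626 + 368\right) + 232\right) = 445674 \left(994 + 232\right) = 445674 \cdot 1226 = 546396324$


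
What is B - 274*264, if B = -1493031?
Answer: -1565367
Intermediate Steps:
B - 274*264 = -1493031 - 274*264 = -1493031 - 1*72336 = -1493031 - 72336 = -1565367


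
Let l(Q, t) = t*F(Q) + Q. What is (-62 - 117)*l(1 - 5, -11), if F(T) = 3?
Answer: 6623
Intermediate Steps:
l(Q, t) = Q + 3*t (l(Q, t) = t*3 + Q = 3*t + Q = Q + 3*t)
(-62 - 117)*l(1 - 5, -11) = (-62 - 117)*((1 - 5) + 3*(-11)) = -179*(-4 - 33) = -179*(-37) = 6623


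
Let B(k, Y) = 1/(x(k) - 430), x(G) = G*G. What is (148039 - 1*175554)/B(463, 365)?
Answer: -5886531585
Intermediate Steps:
x(G) = G²
B(k, Y) = 1/(-430 + k²) (B(k, Y) = 1/(k² - 430) = 1/(-430 + k²))
(148039 - 1*175554)/B(463, 365) = (148039 - 1*175554)/(1/(-430 + 463²)) = (148039 - 175554)/(1/(-430 + 214369)) = -27515/(1/213939) = -27515/1/213939 = -27515*213939 = -5886531585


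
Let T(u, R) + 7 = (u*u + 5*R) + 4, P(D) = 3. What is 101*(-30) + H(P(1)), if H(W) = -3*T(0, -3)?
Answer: -2976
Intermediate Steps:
T(u, R) = -3 + u² + 5*R (T(u, R) = -7 + ((u*u + 5*R) + 4) = -7 + ((u² + 5*R) + 4) = -7 + (4 + u² + 5*R) = -3 + u² + 5*R)
H(W) = 54 (H(W) = -3*(-3 + 0² + 5*(-3)) = -3*(-3 + 0 - 15) = -3*(-18) = 54)
101*(-30) + H(P(1)) = 101*(-30) + 54 = -3030 + 54 = -2976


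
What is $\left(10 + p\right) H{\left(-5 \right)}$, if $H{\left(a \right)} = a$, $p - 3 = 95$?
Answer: $-540$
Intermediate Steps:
$p = 98$ ($p = 3 + 95 = 98$)
$\left(10 + p\right) H{\left(-5 \right)} = \left(10 + 98\right) \left(-5\right) = 108 \left(-5\right) = -540$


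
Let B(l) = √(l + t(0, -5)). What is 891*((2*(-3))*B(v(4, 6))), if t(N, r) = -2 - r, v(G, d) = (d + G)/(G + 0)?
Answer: -2673*√22 ≈ -12537.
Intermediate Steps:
v(G, d) = (G + d)/G
B(l) = √(3 + l) (B(l) = √(l + (-2 - 1*(-5))) = √(l + (-2 + 5)) = √(l + 3) = √(3 + l))
891*((2*(-3))*B(v(4, 6))) = 891*((2*(-3))*√(3 + (4 + 6)/4)) = 891*(-6*√(3 + (¼)*10)) = 891*(-6*√(3 + 5/2)) = 891*(-3*√22) = -2673*√22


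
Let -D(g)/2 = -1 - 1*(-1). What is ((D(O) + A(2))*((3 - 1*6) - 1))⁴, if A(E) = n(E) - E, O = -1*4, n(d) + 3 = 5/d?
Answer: 10000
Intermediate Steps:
n(d) = -3 + 5/d
O = -4
A(E) = -3 - E + 5/E (A(E) = (-3 + 5/E) - E = -3 - E + 5/E)
D(g) = 0 (D(g) = -2*(-1 - 1*(-1)) = -2*(-1 + 1) = -2*0 = 0)
((D(O) + A(2))*((3 - 1*6) - 1))⁴ = ((0 + (-3 - 1*2 + 5/2))*((3 - 1*6) - 1))⁴ = ((0 + (-3 - 2 + 5*(½)))*((3 - 6) - 1))⁴ = ((0 + (-3 - 2 + 5/2))*(-3 - 1))⁴ = ((0 - 5/2)*(-4))⁴ = (-5/2*(-4))⁴ = 10⁴ = 10000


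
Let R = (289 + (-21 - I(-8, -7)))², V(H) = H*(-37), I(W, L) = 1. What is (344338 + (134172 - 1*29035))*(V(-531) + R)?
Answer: 40873458600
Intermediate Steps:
V(H) = -37*H
R = 71289 (R = (289 + (-21 - 1*1))² = (289 + (-21 - 1))² = (289 - 22)² = 267² = 71289)
(344338 + (134172 - 1*29035))*(V(-531) + R) = (344338 + (134172 - 1*29035))*(-37*(-531) + 71289) = (344338 + (134172 - 29035))*(19647 + 71289) = (344338 + 105137)*90936 = 449475*90936 = 40873458600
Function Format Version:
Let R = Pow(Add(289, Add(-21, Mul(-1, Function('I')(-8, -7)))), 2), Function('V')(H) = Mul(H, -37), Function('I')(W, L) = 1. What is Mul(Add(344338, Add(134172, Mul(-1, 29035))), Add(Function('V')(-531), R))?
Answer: 40873458600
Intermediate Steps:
Function('V')(H) = Mul(-37, H)
R = 71289 (R = Pow(Add(289, Add(-21, Mul(-1, 1))), 2) = Pow(Add(289, Add(-21, -1)), 2) = Pow(Add(289, -22), 2) = Pow(267, 2) = 71289)
Mul(Add(344338, Add(134172, Mul(-1, 29035))), Add(Function('V')(-531), R)) = Mul(Add(344338, Add(134172, Mul(-1, 29035))), Add(Mul(-37, -531), 71289)) = Mul(Add(344338, Add(134172, -29035)), Add(19647, 71289)) = Mul(Add(344338, 105137), 90936) = Mul(449475, 90936) = 40873458600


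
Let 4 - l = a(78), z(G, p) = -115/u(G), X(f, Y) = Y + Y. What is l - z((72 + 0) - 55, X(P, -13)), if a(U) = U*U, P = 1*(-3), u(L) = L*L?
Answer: -1757005/289 ≈ -6079.6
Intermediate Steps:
u(L) = L²
P = -3
a(U) = U²
X(f, Y) = 2*Y
z(G, p) = -115/G²
l = -6080 (l = 4 - 1*78² = 4 - 1*6084 = 4 - 6084 = -6080)
l - z((72 + 0) - 55, X(P, -13)) = -6080 - (-115)/((72 + 0) - 55)² = -6080 - (-115)/(72 - 55)² = -6080 - (-115)/17² = -6080 - (-115)/289 = -6080 - 1*(-115/289) = -6080 + 115/289 = -1757005/289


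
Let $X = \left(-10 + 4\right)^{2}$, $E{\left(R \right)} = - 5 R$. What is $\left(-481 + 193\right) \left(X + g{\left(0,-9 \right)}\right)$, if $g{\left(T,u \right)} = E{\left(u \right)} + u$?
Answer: $-20736$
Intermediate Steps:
$g{\left(T,u \right)} = - 4 u$ ($g{\left(T,u \right)} = - 5 u + u = - 4 u$)
$X = 36$ ($X = \left(-6\right)^{2} = 36$)
$\left(-481 + 193\right) \left(X + g{\left(0,-9 \right)}\right) = \left(-481 + 193\right) \left(36 - -36\right) = - 288 \left(36 + 36\right) = \left(-288\right) 72 = -20736$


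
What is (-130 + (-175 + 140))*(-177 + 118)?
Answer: 9735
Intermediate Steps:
(-130 + (-175 + 140))*(-177 + 118) = (-130 - 35)*(-59) = -165*(-59) = 9735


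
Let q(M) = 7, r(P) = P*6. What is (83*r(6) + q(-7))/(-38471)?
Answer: -2995/38471 ≈ -0.077851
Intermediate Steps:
r(P) = 6*P
(83*r(6) + q(-7))/(-38471) = (83*(6*6) + 7)/(-38471) = (83*36 + 7)*(-1/38471) = (2988 + 7)*(-1/38471) = 2995*(-1/38471) = -2995/38471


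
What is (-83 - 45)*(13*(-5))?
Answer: 8320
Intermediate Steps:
(-83 - 45)*(13*(-5)) = -128*(-65) = 8320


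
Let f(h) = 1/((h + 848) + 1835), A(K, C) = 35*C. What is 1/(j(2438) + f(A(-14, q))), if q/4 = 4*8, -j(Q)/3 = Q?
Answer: -7163/52390181 ≈ -0.00013672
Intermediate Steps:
j(Q) = -3*Q
q = 128 (q = 4*(4*8) = 4*32 = 128)
f(h) = 1/(2683 + h) (f(h) = 1/((848 + h) + 1835) = 1/(2683 + h))
1/(j(2438) + f(A(-14, q))) = 1/(-3*2438 + 1/(2683 + 35*128)) = 1/(-7314 + 1/(2683 + 4480)) = 1/(-7314 + 1/7163) = 1/(-52390181/7163) = -7163/52390181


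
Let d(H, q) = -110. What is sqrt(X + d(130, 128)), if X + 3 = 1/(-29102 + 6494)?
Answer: I*sqrt(401088685)/1884 ≈ 10.63*I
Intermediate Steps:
X = -67825/22608 (X = -3 + 1/(-29102 + 6494) = -3 + 1/(-22608) = -3 - 1/22608 = -67825/22608 ≈ -3.0000)
sqrt(X + d(130, 128)) = sqrt(-67825/22608 - 110) = sqrt(-2554705/22608) = I*sqrt(401088685)/1884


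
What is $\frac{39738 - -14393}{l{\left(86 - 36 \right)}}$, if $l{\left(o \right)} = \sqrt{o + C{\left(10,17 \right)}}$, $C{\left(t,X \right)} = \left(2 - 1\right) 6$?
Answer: $\frac{7733 \sqrt{14}}{4} \approx 7233.6$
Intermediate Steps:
$C{\left(t,X \right)} = 6$ ($C{\left(t,X \right)} = 1 \cdot 6 = 6$)
$l{\left(o \right)} = \sqrt{6 + o}$ ($l{\left(o \right)} = \sqrt{o + 6} = \sqrt{6 + o}$)
$\frac{39738 - -14393}{l{\left(86 - 36 \right)}} = \frac{39738 - -14393}{\sqrt{6 + \left(86 - 36\right)}} = \frac{39738 + 14393}{\sqrt{6 + 50}} = \frac{54131}{\sqrt{56}} = \frac{54131}{2 \sqrt{14}} = 54131 \frac{\sqrt{14}}{28} = \frac{7733 \sqrt{14}}{4}$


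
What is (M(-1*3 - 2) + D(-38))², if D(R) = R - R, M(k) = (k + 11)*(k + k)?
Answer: 3600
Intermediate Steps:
M(k) = 2*k*(11 + k) (M(k) = (11 + k)*(2*k) = 2*k*(11 + k))
D(R) = 0
(M(-1*3 - 2) + D(-38))² = (2*(-1*3 - 2)*(11 + (-1*3 - 2)) + 0)² = (2*(-3 - 2)*(11 + (-3 - 2)) + 0)² = (2*(-5)*(11 - 5) + 0)² = (2*(-5)*6 + 0)² = (-60 + 0)² = (-60)² = 3600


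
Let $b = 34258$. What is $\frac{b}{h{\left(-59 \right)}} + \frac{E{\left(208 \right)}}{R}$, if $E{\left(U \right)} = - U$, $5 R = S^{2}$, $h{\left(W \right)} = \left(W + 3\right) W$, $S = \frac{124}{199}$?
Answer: $- \frac{605127773}{226796} \approx -2668.2$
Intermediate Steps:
$S = \frac{124}{199}$ ($S = 124 \cdot \frac{1}{199} = \frac{124}{199} \approx 0.62312$)
$h{\left(W \right)} = W \left(3 + W\right)$ ($h{\left(W \right)} = \left(3 + W\right) W = W \left(3 + W\right)$)
$R = \frac{15376}{198005}$ ($R = \frac{\left(\frac{124}{199}\right)^{2}}{5} = \frac{1}{5} \cdot \frac{15376}{39601} = \frac{15376}{198005} \approx 0.077655$)
$\frac{b}{h{\left(-59 \right)}} + \frac{E{\left(208 \right)}}{R} = \frac{34258}{\left(-59\right) \left(3 - 59\right)} + \frac{\left(-1\right) 208}{\frac{15376}{198005}} = \frac{34258}{\left(-59\right) \left(-56\right)} - \frac{2574065}{961} = \frac{34258}{3304} - \frac{2574065}{961} = 34258 \cdot \frac{1}{3304} - \frac{2574065}{961} = \frac{2447}{236} - \frac{2574065}{961} = - \frac{605127773}{226796}$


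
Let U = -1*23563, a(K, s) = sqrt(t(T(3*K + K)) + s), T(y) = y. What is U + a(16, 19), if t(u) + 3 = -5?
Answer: -23563 + sqrt(11) ≈ -23560.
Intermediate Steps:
t(u) = -8 (t(u) = -3 - 5 = -8)
a(K, s) = sqrt(-8 + s)
U = -23563
U + a(16, 19) = -23563 + sqrt(-8 + 19) = -23563 + sqrt(11)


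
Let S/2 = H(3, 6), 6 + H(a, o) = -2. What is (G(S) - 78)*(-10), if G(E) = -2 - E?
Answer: 640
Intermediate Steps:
H(a, o) = -8 (H(a, o) = -6 - 2 = -8)
S = -16 (S = 2*(-8) = -16)
(G(S) - 78)*(-10) = ((-2 - 1*(-16)) - 78)*(-10) = ((-2 + 16) - 78)*(-10) = (14 - 78)*(-10) = -64*(-10) = 640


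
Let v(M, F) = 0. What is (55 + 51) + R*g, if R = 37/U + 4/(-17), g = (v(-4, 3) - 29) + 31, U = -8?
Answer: 6547/68 ≈ 96.279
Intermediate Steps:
g = 2 (g = (0 - 29) + 31 = -29 + 31 = 2)
R = -661/136 (R = 37/(-8) + 4/(-17) = 37*(-⅛) + 4*(-1/17) = -37/8 - 4/17 = -661/136 ≈ -4.8603)
(55 + 51) + R*g = (55 + 51) - 661/136*2 = 106 - 661/68 = 6547/68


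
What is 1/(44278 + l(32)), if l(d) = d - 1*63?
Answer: 1/44247 ≈ 2.2600e-5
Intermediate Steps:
l(d) = -63 + d (l(d) = d - 63 = -63 + d)
1/(44278 + l(32)) = 1/(44278 + (-63 + 32)) = 1/(44278 - 31) = 1/44247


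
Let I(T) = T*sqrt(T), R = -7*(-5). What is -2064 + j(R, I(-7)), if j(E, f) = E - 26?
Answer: -2055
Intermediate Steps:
R = 35 (R = -1*(-35) = 35)
I(T) = T**(3/2)
j(E, f) = -26 + E
-2064 + j(R, I(-7)) = -2064 + (-26 + 35) = -2064 + 9 = -2055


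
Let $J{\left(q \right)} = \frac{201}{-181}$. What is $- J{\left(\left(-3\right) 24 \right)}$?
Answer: $\frac{201}{181} \approx 1.1105$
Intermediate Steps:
$J{\left(q \right)} = - \frac{201}{181}$ ($J{\left(q \right)} = 201 \left(- \frac{1}{181}\right) = - \frac{201}{181}$)
$- J{\left(\left(-3\right) 24 \right)} = \left(-1\right) \left(- \frac{201}{181}\right) = \frac{201}{181}$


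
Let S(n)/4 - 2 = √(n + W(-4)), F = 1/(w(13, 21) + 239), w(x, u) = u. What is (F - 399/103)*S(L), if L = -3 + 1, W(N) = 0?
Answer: -207274/6695 - 103637*I*√2/6695 ≈ -30.96 - 21.892*I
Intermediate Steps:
L = -2
F = 1/260 (F = 1/(21 + 239) = 1/260 ≈ 0.0038462)
S(n) = 8 + 4*√n (S(n) = 8 + 4*√(n + 0) = 8 + 4*√n)
(F - 399/103)*S(L) = (1/260 - 399/103)*(8 + 4*√(-2)) = (1/260 - 399*1/103)*(8 + 4*(I*√2)) = (1/260 - 399/103)*(8 + 4*I*√2) = -103637*(8 + 4*I*√2)/26780 = -207274/6695 - 103637*I*√2/6695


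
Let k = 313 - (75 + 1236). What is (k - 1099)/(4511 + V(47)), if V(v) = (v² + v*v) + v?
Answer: -699/2992 ≈ -0.23362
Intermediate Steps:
V(v) = v + 2*v² (V(v) = (v² + v²) + v = 2*v² + v = v + 2*v²)
k = -998 (k = 313 - 1*1311 = 313 - 1311 = -998)
(k - 1099)/(4511 + V(47)) = (-998 - 1099)/(4511 + 47*(1 + 2*47)) = -2097/(4511 + 47*(1 + 94)) = -2097/(4511 + 47*95) = -2097/(4511 + 4465) = -2097/8976 = -2097*1/8976 = -699/2992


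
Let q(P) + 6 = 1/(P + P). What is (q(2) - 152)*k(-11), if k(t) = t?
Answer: 6941/4 ≈ 1735.3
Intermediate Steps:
q(P) = -6 + 1/(2*P) (q(P) = -6 + 1/(P + P) = -6 + 1/(2*P))
(q(2) - 152)*k(-11) = ((-6 + (1/2)/2) - 152)*(-11) = ((-6 + (1/2)*(1/2)) - 152)*(-11) = ((-6 + 1/4) - 152)*(-11) = (-23/4 - 152)*(-11) = -631/4*(-11) = 6941/4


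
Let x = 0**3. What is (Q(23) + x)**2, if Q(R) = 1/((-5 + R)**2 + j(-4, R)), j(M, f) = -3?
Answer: 1/103041 ≈ 9.7049e-6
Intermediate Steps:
Q(R) = 1/(-3 + (-5 + R)**2) (Q(R) = 1/((-5 + R)**2 - 3) = 1/(-3 + (-5 + R)**2))
x = 0
(Q(23) + x)**2 = (1/(-3 + (-5 + 23)**2) + 0)**2 = (1/(-3 + 18**2) + 0)**2 = (1/(-3 + 324) + 0)**2 = (1/321 + 0)**2 = (1/321)**2 = 1/103041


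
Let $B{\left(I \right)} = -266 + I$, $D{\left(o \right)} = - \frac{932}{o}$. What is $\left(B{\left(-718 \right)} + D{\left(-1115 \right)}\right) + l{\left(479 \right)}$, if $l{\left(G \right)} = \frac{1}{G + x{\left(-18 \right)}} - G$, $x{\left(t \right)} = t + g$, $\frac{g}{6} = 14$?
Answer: $- \frac{177703894}{121535} \approx -1462.2$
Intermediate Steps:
$g = 84$ ($g = 6 \cdot 14 = 84$)
$x{\left(t \right)} = 84 + t$ ($x{\left(t \right)} = t + 84 = 84 + t$)
$l{\left(G \right)} = \frac{1}{66 + G} - G$ ($l{\left(G \right)} = \frac{1}{G + \left(84 - 18\right)} - G = \frac{1}{G + 66} - G = \frac{1}{66 + G} - G$)
$\left(B{\left(-718 \right)} + D{\left(-1115 \right)}\right) + l{\left(479 \right)} = \left(\left(-266 - 718\right) - \frac{932}{-1115}\right) + \frac{1 - 479^{2} - 31614}{66 + 479} = \left(-984 - - \frac{932}{1115}\right) + \frac{1 - 229441 - 31614}{545} = \left(-984 + \frac{932}{1115}\right) + \frac{1 - 229441 - 31614}{545} = - \frac{1096228}{1115} + \frac{1}{545} \left(-261054\right) = - \frac{1096228}{1115} - \frac{261054}{545} = - \frac{177703894}{121535}$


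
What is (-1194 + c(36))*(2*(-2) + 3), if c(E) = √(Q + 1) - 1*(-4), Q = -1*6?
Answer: 1190 - I*√5 ≈ 1190.0 - 2.2361*I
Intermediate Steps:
Q = -6
c(E) = 4 + I*√5 (c(E) = √(-6 + 1) - 1*(-4) = √(-5) + 4 = I*√5 + 4 = 4 + I*√5)
(-1194 + c(36))*(2*(-2) + 3) = (-1194 + (4 + I*√5))*(2*(-2) + 3) = (-1190 + I*√5)*(-4 + 3) = (-1190 + I*√5)*(-1) = 1190 - I*√5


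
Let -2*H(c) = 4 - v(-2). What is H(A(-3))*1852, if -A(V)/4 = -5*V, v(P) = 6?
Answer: 1852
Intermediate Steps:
A(V) = 20*V (A(V) = -(-20)*V = 20*V)
H(c) = 1 (H(c) = -(4 - 1*6)/2 = -(4 - 6)/2 = -1/2*(-2) = 1)
H(A(-3))*1852 = 1*1852 = 1852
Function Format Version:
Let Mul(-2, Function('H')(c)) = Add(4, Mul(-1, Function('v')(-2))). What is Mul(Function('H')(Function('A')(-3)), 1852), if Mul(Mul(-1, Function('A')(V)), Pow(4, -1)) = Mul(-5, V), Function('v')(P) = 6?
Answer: 1852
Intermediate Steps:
Function('A')(V) = Mul(20, V) (Function('A')(V) = Mul(-4, Mul(-5, V)) = Mul(20, V))
Function('H')(c) = 1 (Function('H')(c) = Mul(Rational(-1, 2), Add(4, Mul(-1, 6))) = Mul(Rational(-1, 2), Add(4, -6)) = Mul(Rational(-1, 2), -2) = 1)
Mul(Function('H')(Function('A')(-3)), 1852) = Mul(1, 1852) = 1852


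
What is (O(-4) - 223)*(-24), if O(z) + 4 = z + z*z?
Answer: 5160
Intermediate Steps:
O(z) = -4 + z + z² (O(z) = -4 + (z + z*z) = -4 + (z + z²) = -4 + z + z²)
(O(-4) - 223)*(-24) = ((-4 - 4 + (-4)²) - 223)*(-24) = ((-4 - 4 + 16) - 223)*(-24) = (8 - 223)*(-24) = -215*(-24) = 5160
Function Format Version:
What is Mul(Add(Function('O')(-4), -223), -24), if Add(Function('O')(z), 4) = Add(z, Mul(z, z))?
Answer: 5160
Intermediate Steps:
Function('O')(z) = Add(-4, z, Pow(z, 2)) (Function('O')(z) = Add(-4, Add(z, Mul(z, z))) = Add(-4, Add(z, Pow(z, 2))) = Add(-4, z, Pow(z, 2)))
Mul(Add(Function('O')(-4), -223), -24) = Mul(Add(Add(-4, -4, Pow(-4, 2)), -223), -24) = Mul(Add(Add(-4, -4, 16), -223), -24) = Mul(Add(8, -223), -24) = Mul(-215, -24) = 5160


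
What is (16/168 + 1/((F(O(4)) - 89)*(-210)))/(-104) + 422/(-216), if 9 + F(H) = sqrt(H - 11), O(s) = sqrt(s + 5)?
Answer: -205162849/104963040 - I*sqrt(2)/104963040 ≈ -1.9546 - 1.3473e-8*I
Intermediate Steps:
O(s) = sqrt(5 + s)
F(H) = -9 + sqrt(-11 + H) (F(H) = -9 + sqrt(H - 11) = -9 + sqrt(-11 + H))
(16/168 + 1/((F(O(4)) - 89)*(-210)))/(-104) + 422/(-216) = (16/168 + 1/((-9 + sqrt(-11 + sqrt(5 + 4))) - 89*(-210)))/(-104) + 422/(-216) = (16*(1/168) - 1/210/((-9 + sqrt(-11 + sqrt(9))) - 89))*(-1/104) + 422*(-1/216) = (2/21 - 1/210/((-9 + sqrt(-11 + 3)) - 89))*(-1/104) - 211/108 = (2/21 - 1/210/((-9 + sqrt(-8)) - 89))*(-1/104) - 211/108 = (2/21 - 1/210/((-9 + 2*I*sqrt(2)) - 89))*(-1/104) - 211/108 = (2/21 - 1/210/(-98 + 2*I*sqrt(2)))*(-1/104) - 211/108 = (2/21 - 1/(210*(-98 + 2*I*sqrt(2))))*(-1/104) - 211/108 = (-1/1092 + 1/(21840*(-98 + 2*I*sqrt(2)))) - 211/108 = -9605/4914 + 1/(21840*(-98 + 2*I*sqrt(2)))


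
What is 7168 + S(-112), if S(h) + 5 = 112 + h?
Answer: 7163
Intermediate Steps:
S(h) = 107 + h (S(h) = -5 + (112 + h) = 107 + h)
7168 + S(-112) = 7168 + (107 - 112) = 7168 - 5 = 7163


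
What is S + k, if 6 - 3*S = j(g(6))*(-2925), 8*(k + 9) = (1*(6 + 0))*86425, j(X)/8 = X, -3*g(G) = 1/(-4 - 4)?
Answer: 260547/4 ≈ 65137.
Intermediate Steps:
g(G) = 1/24 (g(G) = -1/(3*(-4 - 4)) = -⅓/(-8) = -⅓*(-⅛) = 1/24)
j(X) = 8*X
k = 259239/4 (k = -9 + ((1*(6 + 0))*86425)/8 = -9 + ((1*6)*86425)/8 = -9 + (6*86425)/8 = -9 + (⅛)*518550 = -9 + 259275/4 = 259239/4 ≈ 64810.)
S = 327 (S = 2 - 8*(1/24)*(-2925)/3 = 2 - (-2925)/9 = 2 - ⅓*(-975) = 2 + 325 = 327)
S + k = 327 + 259239/4 = 260547/4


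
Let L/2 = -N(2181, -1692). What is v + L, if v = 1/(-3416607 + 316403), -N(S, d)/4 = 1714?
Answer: 42509997247/3100204 ≈ 13712.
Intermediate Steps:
N(S, d) = -6856 (N(S, d) = -4*1714 = -6856)
v = -1/3100204 (v = 1/(-3100204) = -1/3100204 ≈ -3.2256e-7)
L = 13712 (L = 2*(-1*(-6856)) = 2*6856 = 13712)
v + L = -1/3100204 + 13712 = 42509997247/3100204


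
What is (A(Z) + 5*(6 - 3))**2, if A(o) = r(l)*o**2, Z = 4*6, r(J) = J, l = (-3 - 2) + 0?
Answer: 8208225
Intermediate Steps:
l = -5 (l = -5 + 0 = -5)
Z = 24
A(o) = -5*o**2
(A(Z) + 5*(6 - 3))**2 = (-5*24**2 + 5*(6 - 3))**2 = (-5*576 + 5*3)**2 = (-2880 + 15)**2 = (-2865)**2 = 8208225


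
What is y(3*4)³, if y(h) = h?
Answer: 1728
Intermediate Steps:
y(3*4)³ = (3*4)³ = 12³ = 1728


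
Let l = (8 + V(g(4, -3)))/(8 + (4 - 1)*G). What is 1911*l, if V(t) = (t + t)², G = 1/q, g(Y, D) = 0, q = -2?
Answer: 2352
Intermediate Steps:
G = -½ (G = 1/(-2) = -½ ≈ -0.50000)
V(t) = 4*t² (V(t) = (2*t)² = 4*t²)
l = 16/13 (l = (8 + 4*0²)/(8 + (4 - 1)*(-½)) = (8 + 4*0)/(8 + 3*(-½)) = (8 + 0)/(8 - 3/2) = 8/(13/2) = 8*(2/13) = 16/13 ≈ 1.2308)
1911*l = 1911*(16/13) = 2352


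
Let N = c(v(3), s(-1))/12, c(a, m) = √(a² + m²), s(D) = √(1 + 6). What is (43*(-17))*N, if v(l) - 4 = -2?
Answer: -731*√11/12 ≈ -202.04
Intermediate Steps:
v(l) = 2 (v(l) = 4 - 2 = 2)
s(D) = √7
N = √11/12 (N = √(2² + (√7)²)/12 = √(4 + 7)*(1/12) = √11*(1/12) = √11/12 ≈ 0.27639)
(43*(-17))*N = (43*(-17))*(√11/12) = -731*√11/12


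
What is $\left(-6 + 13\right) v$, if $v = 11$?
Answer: $77$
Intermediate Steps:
$\left(-6 + 13\right) v = \left(-6 + 13\right) 11 = 7 \cdot 11 = 77$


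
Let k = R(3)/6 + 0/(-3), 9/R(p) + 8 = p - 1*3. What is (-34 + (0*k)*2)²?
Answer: 1156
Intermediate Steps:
R(p) = 9/(-11 + p) (R(p) = 9/(-8 + (p - 1*3)) = 9/(-8 + (p - 3)) = 9/(-8 + (-3 + p)) = 9/(-11 + p))
k = -3/16 (k = (9/(-11 + 3))/6 + 0/(-3) = (9/(-8))*(⅙) + 0*(-⅓) = (9*(-⅛))*(⅙) + 0 = -9/8*⅙ + 0 = -3/16 + 0 = -3/16 ≈ -0.18750)
(-34 + (0*k)*2)² = (-34 + (0*(-3/16))*2)² = (-34 + 0*2)² = (-34 + 0)² = (-34)² = 1156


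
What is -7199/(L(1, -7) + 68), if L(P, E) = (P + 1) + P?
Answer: -7199/71 ≈ -101.39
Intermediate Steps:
L(P, E) = 1 + 2*P (L(P, E) = (1 + P) + P = 1 + 2*P)
-7199/(L(1, -7) + 68) = -7199/((1 + 2*1) + 68) = -7199/((1 + 2) + 68) = -7199/(3 + 68) = -7199/71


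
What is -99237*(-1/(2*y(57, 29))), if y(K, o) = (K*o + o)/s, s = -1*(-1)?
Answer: 99237/3364 ≈ 29.500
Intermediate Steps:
s = 1
y(K, o) = o + K*o (y(K, o) = (K*o + o)/1 = (o + K*o)*1 = o + K*o)
-99237*(-1/(2*y(57, 29))) = -99237*(-1/(58*(1 + 57))) = -99237/((29*58)*(-2)) = -99237/(1682*(-2)) = -99237/(-3364) = -99237*(-1/3364) = 99237/3364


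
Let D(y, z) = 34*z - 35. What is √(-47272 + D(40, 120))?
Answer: 3*I*√4803 ≈ 207.91*I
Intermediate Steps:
D(y, z) = -35 + 34*z
√(-47272 + D(40, 120)) = √(-47272 + (-35 + 34*120)) = √(-47272 + (-35 + 4080)) = √(-47272 + 4045) = √(-43227) = 3*I*√4803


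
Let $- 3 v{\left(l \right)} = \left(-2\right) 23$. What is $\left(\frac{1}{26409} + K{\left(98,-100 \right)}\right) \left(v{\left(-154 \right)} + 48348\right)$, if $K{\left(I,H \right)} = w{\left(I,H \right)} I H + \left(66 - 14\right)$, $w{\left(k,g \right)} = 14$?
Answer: $- \frac{525507496732790}{79227} \approx -6.6329 \cdot 10^{9}$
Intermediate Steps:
$v{\left(l \right)} = \frac{46}{3}$ ($v{\left(l \right)} = - \frac{\left(-2\right) 23}{3} = \left(- \frac{1}{3}\right) \left(-46\right) = \frac{46}{3}$)
$K{\left(I,H \right)} = 52 + 14 H I$ ($K{\left(I,H \right)} = 14 I H + \left(66 - 14\right) = 14 H I + 52 = 52 + 14 H I$)
$\left(\frac{1}{26409} + K{\left(98,-100 \right)}\right) \left(v{\left(-154 \right)} + 48348\right) = \left(\frac{1}{26409} + \left(52 + 14 \left(-100\right) 98\right)\right) \left(\frac{46}{3} + 48348\right) = \left(\frac{1}{26409} + \left(52 - 137200\right)\right) \frac{145090}{3} = \left(\frac{1}{26409} - 137148\right) \frac{145090}{3} = \left(- \frac{3621941531}{26409}\right) \frac{145090}{3} = - \frac{525507496732790}{79227}$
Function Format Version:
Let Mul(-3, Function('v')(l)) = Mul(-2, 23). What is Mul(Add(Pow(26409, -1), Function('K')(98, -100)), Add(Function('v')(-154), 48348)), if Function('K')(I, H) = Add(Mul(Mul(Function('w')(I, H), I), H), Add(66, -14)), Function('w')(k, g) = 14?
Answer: Rational(-525507496732790, 79227) ≈ -6.6329e+9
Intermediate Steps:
Function('v')(l) = Rational(46, 3) (Function('v')(l) = Mul(Rational(-1, 3), Mul(-2, 23)) = Mul(Rational(-1, 3), -46) = Rational(46, 3))
Function('K')(I, H) = Add(52, Mul(14, H, I)) (Function('K')(I, H) = Add(Mul(Mul(14, I), H), Add(66, -14)) = Add(Mul(14, H, I), 52) = Add(52, Mul(14, H, I)))
Mul(Add(Pow(26409, -1), Function('K')(98, -100)), Add(Function('v')(-154), 48348)) = Mul(Add(Pow(26409, -1), Add(52, Mul(14, -100, 98))), Add(Rational(46, 3), 48348)) = Mul(Add(Rational(1, 26409), Add(52, -137200)), Rational(145090, 3)) = Mul(Add(Rational(1, 26409), -137148), Rational(145090, 3)) = Mul(Rational(-3621941531, 26409), Rational(145090, 3)) = Rational(-525507496732790, 79227)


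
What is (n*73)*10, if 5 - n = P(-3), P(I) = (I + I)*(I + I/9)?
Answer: -10950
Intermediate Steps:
P(I) = 20*I²/9 (P(I) = (2*I)*(I + I*(⅑)) = (2*I)*(I + I/9) = (2*I)*(10*I/9) = 20*I²/9)
n = -15 (n = 5 - 20*(-3)²/9 = 5 - 20*9/9 = 5 - 1*20 = 5 - 20 = -15)
(n*73)*10 = -15*73*10 = -1095*10 = -10950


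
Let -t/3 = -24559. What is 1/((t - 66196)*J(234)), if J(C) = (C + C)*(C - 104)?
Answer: 1/455144040 ≈ 2.1971e-9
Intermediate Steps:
t = 73677 (t = -3*(-24559) = 73677)
J(C) = 2*C*(-104 + C) (J(C) = (2*C)*(-104 + C) = 2*C*(-104 + C))
1/((t - 66196)*J(234)) = 1/((73677 - 66196)*((2*234*(-104 + 234)))) = 1/(7481*((2*234*130))) = (1/7481)/60840 = (1/7481)*(1/60840) = 1/455144040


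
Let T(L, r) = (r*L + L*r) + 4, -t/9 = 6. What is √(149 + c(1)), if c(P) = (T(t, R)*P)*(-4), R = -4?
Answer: I*√1595 ≈ 39.937*I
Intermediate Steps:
t = -54 (t = -9*6 = -54)
T(L, r) = 4 + 2*L*r (T(L, r) = (L*r + L*r) + 4 = 2*L*r + 4 = 4 + 2*L*r)
c(P) = -1744*P (c(P) = ((4 + 2*(-54)*(-4))*P)*(-4) = ((4 + 432)*P)*(-4) = (436*P)*(-4) = -1744*P)
√(149 + c(1)) = √(149 - 1744*1) = √(149 - 1744) = √(-1595) = I*√1595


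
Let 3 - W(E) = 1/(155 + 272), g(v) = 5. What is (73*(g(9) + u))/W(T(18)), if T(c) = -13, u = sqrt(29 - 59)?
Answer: 31171/256 + 31171*I*sqrt(30)/1280 ≈ 121.76 + 133.38*I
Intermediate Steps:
u = I*sqrt(30) (u = sqrt(-30) = I*sqrt(30) ≈ 5.4772*I)
W(E) = 1280/427 (W(E) = 3 - 1/(155 + 272) = 3 - 1/427 = 1280/427)
(73*(g(9) + u))/W(T(18)) = (73*(5 + I*sqrt(30)))/(1280/427) = (365 + 73*I*sqrt(30))*(427/1280) = 31171/256 + 31171*I*sqrt(30)/1280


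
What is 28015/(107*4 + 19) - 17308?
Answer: -7708661/447 ≈ -17245.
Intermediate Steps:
28015/(107*4 + 19) - 17308 = 28015/(428 + 19) - 17308 = 28015/447 - 17308 = -7708661/447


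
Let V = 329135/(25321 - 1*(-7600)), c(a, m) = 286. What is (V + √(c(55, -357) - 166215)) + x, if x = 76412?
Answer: 2515888587/32921 + I*√165929 ≈ 76422.0 + 407.34*I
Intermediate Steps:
V = 329135/32921 (V = 329135/(25321 + 7600) = 329135/32921 ≈ 9.9977)
(V + √(c(55, -357) - 166215)) + x = (329135/32921 + √(286 - 166215)) + 76412 = (329135/32921 + √(-165929)) + 76412 = (329135/32921 + I*√165929) + 76412 = 2515888587/32921 + I*√165929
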